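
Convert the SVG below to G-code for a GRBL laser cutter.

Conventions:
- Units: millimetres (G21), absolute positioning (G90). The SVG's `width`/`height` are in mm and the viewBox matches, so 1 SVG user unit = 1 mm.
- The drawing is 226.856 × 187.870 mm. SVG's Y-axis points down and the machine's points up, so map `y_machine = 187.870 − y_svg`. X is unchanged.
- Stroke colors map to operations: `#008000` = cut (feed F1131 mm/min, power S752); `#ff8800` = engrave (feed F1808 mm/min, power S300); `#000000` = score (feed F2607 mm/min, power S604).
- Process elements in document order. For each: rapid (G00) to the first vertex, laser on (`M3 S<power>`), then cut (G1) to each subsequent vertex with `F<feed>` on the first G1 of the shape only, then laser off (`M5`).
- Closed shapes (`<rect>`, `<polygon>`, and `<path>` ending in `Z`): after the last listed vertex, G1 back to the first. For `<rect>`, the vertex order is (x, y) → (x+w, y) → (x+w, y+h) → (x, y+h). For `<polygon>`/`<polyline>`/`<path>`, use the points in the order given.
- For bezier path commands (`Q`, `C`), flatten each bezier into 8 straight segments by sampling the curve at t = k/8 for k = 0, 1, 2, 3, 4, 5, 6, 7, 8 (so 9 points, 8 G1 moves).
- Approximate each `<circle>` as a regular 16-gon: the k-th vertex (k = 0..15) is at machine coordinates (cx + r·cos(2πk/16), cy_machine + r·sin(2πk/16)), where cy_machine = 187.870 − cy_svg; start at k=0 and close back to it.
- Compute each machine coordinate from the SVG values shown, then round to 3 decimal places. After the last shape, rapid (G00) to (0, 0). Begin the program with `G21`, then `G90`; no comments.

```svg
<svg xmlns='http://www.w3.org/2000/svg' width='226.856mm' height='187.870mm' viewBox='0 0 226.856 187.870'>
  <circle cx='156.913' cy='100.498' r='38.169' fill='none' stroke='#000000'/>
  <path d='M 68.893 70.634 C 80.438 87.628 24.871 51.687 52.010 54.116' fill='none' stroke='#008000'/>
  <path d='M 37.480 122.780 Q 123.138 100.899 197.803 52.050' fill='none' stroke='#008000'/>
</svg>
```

viewBox `0 0 226.856 187.870` with mm width/height → 1 unit = 1 mm. Flip: y_m = 187.870 − y_svg.

**Shape 1** — `<circle>` circle, stroke `#000000` → score (S604, F2607). Machine vertices: (195.082,87.372) → (192.177,101.979) → (183.903,114.362) → (171.520,122.636) → (156.913,125.541) → (142.306,122.636) → (129.923,114.362) → (121.649,101.979) → (118.744,87.372) → (121.649,72.765) → (129.923,60.382) → (142.306,52.108) → (156.913,49.203) → (171.520,52.108) → (183.903,60.382) → (192.177,72.765) → (195.082,87.372). Closed: final G1 returns to the first vertex.

**Shape 2** — `<path>` cubic bezier, stroke `#008000` → cut (S752, F1131). Control points (SVG): P0=(68.893,70.634), P1=(80.438,87.628), P2=(24.871,51.687), P3=(52.010,54.116); sampled at t=k/8. Machine vertices: (68.893,117.236) → (70.369,113.166) → (67.309,112.989) → (61.469,115.635) → (54.604,120.033) → (48.470,125.114) → (44.822,129.808) → (45.417,133.045) → (52.010,133.754). Open path.

**Shape 3** — `<path>` quadratic bezier, stroke `#008000` → cut (S752, F1131). Control points (SVG): P0=(37.480,122.780), P1=(123.138,100.899), P2=(197.803,52.050); sampled at t=k/8. Machine vertices: (37.480,65.090) → (58.723,70.982) → (79.622,77.716) → (100.178,85.293) → (120.390,93.713) → (140.258,102.976) → (159.783,113.081) → (178.965,124.029) → (197.803,135.820). Open path.

G21
G90
G00 X195.082 Y87.372
M3 S604
G1 X192.177 Y101.979 F2607
G1 X183.903 Y114.362
G1 X171.520 Y122.636
G1 X156.913 Y125.541
G1 X142.306 Y122.636
G1 X129.923 Y114.362
G1 X121.649 Y101.979
G1 X118.744 Y87.372
G1 X121.649 Y72.765
G1 X129.923 Y60.382
G1 X142.306 Y52.108
G1 X156.913 Y49.203
G1 X171.520 Y52.108
G1 X183.903 Y60.382
G1 X192.177 Y72.765
G1 X195.082 Y87.372
M5
G00 X68.893 Y117.236
M3 S752
G1 X70.369 Y113.166 F1131
G1 X67.309 Y112.989
G1 X61.469 Y115.635
G1 X54.604 Y120.033
G1 X48.470 Y125.114
G1 X44.822 Y129.808
G1 X45.417 Y133.045
G1 X52.010 Y133.754
M5
G00 X37.480 Y65.090
M3 S752
G1 X58.723 Y70.982 F1131
G1 X79.622 Y77.716
G1 X100.178 Y85.293
G1 X120.390 Y93.713
G1 X140.258 Y102.976
G1 X159.783 Y113.081
G1 X178.965 Y124.029
G1 X197.803 Y135.820
M5
G00 X0.000 Y0.000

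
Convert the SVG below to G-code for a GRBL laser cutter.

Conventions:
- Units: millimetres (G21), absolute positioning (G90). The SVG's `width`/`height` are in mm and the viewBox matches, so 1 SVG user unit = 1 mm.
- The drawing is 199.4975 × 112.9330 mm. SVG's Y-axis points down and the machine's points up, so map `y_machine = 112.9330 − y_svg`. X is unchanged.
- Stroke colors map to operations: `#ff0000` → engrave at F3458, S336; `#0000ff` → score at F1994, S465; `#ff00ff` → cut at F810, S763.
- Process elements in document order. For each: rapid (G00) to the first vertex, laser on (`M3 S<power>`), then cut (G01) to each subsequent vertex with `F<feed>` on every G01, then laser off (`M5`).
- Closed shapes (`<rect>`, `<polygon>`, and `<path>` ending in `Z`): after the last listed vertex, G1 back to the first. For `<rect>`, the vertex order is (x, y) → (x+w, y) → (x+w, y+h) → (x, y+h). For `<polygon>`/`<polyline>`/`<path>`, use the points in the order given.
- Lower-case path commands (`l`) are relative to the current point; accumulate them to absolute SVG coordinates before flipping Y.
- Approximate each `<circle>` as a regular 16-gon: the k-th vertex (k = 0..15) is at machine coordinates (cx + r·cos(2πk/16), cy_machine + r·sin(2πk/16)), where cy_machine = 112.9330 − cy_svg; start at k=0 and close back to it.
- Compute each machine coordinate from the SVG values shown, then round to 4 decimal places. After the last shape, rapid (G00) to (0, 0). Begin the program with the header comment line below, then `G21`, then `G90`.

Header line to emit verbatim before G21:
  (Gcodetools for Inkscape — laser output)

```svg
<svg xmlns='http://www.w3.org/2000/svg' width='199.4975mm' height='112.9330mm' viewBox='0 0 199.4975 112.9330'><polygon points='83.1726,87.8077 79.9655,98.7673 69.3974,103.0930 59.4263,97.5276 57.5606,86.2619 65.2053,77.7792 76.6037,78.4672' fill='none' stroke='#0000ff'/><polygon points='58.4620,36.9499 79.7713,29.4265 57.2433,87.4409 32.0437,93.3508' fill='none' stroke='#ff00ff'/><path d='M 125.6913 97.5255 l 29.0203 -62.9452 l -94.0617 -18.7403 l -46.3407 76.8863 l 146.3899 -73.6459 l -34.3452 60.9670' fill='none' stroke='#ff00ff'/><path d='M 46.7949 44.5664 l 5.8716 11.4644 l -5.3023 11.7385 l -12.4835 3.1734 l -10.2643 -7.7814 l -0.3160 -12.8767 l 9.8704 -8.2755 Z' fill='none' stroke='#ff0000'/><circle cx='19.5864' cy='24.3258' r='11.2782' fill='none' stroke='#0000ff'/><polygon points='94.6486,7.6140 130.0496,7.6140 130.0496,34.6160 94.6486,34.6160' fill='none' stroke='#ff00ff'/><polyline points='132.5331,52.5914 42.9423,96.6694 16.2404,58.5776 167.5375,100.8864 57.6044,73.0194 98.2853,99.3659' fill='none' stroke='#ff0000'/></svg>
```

Since the viewBox matches the mm dimensions, user units are millimetres directly. The only transform is the Y-flip y_m = 112.9330 − y_svg.

Shape 1 is a regular polygon drawn with `<polygon>`. Its stroke #0000ff means score at S465, F1994. After flipping Y the toolpath is (83.1726,25.1253) → (79.9655,14.1657) → (69.3974,9.8400) → (59.4263,15.4054) → (57.5606,26.6711) → (65.2053,35.1538) → (76.6037,34.4658) → (83.1726,25.1253), returning to the start.

Shape 2 is a closed polygon drawn with `<polygon>`. Its stroke #ff00ff means cut at S763, F810. After flipping Y the toolpath is (58.4620,75.9831) → (79.7713,83.5065) → (57.2433,25.4921) → (32.0437,19.5822) → (58.4620,75.9831), returning to the start.

Shape 3 is a open polyline drawn with `<path>`. Its stroke #ff00ff means cut at S763, F810. After flipping Y the toolpath is (125.6913,15.4075) → (154.7116,78.3527) → (60.6499,97.0930) → (14.3092,20.2067) → (160.6991,93.8526) → (126.3539,32.8856).

Shape 4 is a regular polygon drawn with `<path>`. Its stroke #ff0000 means engrave at S336, F3458. After flipping Y the toolpath is (46.7949,68.3666) → (52.6665,56.9022) → (47.3642,45.1637) → (34.8807,41.9903) → (24.6164,49.7717) → (24.3004,62.6484) → (34.1708,70.9239) → (46.7949,68.3666), returning to the start.

Shape 5 is a circle drawn with `<circle>`. Its stroke #0000ff means score at S465, F1994. After flipping Y the toolpath is (30.8646,88.6072) → (30.0061,92.9232) → (27.5613,96.5821) → (23.9024,99.0269) → (19.5864,99.8854) → (15.2704,99.0269) → (11.6115,96.5821) → (9.1667,92.9232) → (8.3082,88.6072) → (9.1667,84.2912) → (11.6115,80.6323) → (15.2704,78.1875) → (19.5864,77.3290) → (23.9024,78.1875) → (27.5613,80.6323) → (30.0061,84.2912) → (30.8646,88.6072), returning to the start.

Shape 6 is a rectangle drawn with `<polygon>`. Its stroke #ff00ff means cut at S763, F810. After flipping Y the toolpath is (94.6486,105.3190) → (130.0496,105.3190) → (130.0496,78.3170) → (94.6486,78.3170) → (94.6486,105.3190), returning to the start.

Shape 7 is a open polyline drawn with `<polyline>`. Its stroke #ff0000 means engrave at S336, F3458. After flipping Y the toolpath is (132.5331,60.3416) → (42.9423,16.2636) → (16.2404,54.3554) → (167.5375,12.0466) → (57.6044,39.9136) → (98.2853,13.5671).

(Gcodetools for Inkscape — laser output)
G21
G90
G00 X83.1726 Y25.1253
M3 S465
G01 X79.9655 Y14.1657 F1994
G01 X69.3974 Y9.8400 F1994
G01 X59.4263 Y15.4054 F1994
G01 X57.5606 Y26.6711 F1994
G01 X65.2053 Y35.1538 F1994
G01 X76.6037 Y34.4658 F1994
G01 X83.1726 Y25.1253 F1994
M5
G00 X58.4620 Y75.9831
M3 S763
G01 X79.7713 Y83.5065 F810
G01 X57.2433 Y25.4921 F810
G01 X32.0437 Y19.5822 F810
G01 X58.4620 Y75.9831 F810
M5
G00 X125.6913 Y15.4075
M3 S763
G01 X154.7116 Y78.3527 F810
G01 X60.6499 Y97.0930 F810
G01 X14.3092 Y20.2067 F810
G01 X160.6991 Y93.8526 F810
G01 X126.3539 Y32.8856 F810
M5
G00 X46.7949 Y68.3666
M3 S336
G01 X52.6665 Y56.9022 F3458
G01 X47.3642 Y45.1637 F3458
G01 X34.8807 Y41.9903 F3458
G01 X24.6164 Y49.7717 F3458
G01 X24.3004 Y62.6484 F3458
G01 X34.1708 Y70.9239 F3458
G01 X46.7949 Y68.3666 F3458
M5
G00 X30.8646 Y88.6072
M3 S465
G01 X30.0061 Y92.9232 F1994
G01 X27.5613 Y96.5821 F1994
G01 X23.9024 Y99.0269 F1994
G01 X19.5864 Y99.8854 F1994
G01 X15.2704 Y99.0269 F1994
G01 X11.6115 Y96.5821 F1994
G01 X9.1667 Y92.9232 F1994
G01 X8.3082 Y88.6072 F1994
G01 X9.1667 Y84.2912 F1994
G01 X11.6115 Y80.6323 F1994
G01 X15.2704 Y78.1875 F1994
G01 X19.5864 Y77.3290 F1994
G01 X23.9024 Y78.1875 F1994
G01 X27.5613 Y80.6323 F1994
G01 X30.0061 Y84.2912 F1994
G01 X30.8646 Y88.6072 F1994
M5
G00 X94.6486 Y105.3190
M3 S763
G01 X130.0496 Y105.3190 F810
G01 X130.0496 Y78.3170 F810
G01 X94.6486 Y78.3170 F810
G01 X94.6486 Y105.3190 F810
M5
G00 X132.5331 Y60.3416
M3 S336
G01 X42.9423 Y16.2636 F3458
G01 X16.2404 Y54.3554 F3458
G01 X167.5375 Y12.0466 F3458
G01 X57.6044 Y39.9136 F3458
G01 X98.2853 Y13.5671 F3458
M5
G00 X0.0000 Y0.0000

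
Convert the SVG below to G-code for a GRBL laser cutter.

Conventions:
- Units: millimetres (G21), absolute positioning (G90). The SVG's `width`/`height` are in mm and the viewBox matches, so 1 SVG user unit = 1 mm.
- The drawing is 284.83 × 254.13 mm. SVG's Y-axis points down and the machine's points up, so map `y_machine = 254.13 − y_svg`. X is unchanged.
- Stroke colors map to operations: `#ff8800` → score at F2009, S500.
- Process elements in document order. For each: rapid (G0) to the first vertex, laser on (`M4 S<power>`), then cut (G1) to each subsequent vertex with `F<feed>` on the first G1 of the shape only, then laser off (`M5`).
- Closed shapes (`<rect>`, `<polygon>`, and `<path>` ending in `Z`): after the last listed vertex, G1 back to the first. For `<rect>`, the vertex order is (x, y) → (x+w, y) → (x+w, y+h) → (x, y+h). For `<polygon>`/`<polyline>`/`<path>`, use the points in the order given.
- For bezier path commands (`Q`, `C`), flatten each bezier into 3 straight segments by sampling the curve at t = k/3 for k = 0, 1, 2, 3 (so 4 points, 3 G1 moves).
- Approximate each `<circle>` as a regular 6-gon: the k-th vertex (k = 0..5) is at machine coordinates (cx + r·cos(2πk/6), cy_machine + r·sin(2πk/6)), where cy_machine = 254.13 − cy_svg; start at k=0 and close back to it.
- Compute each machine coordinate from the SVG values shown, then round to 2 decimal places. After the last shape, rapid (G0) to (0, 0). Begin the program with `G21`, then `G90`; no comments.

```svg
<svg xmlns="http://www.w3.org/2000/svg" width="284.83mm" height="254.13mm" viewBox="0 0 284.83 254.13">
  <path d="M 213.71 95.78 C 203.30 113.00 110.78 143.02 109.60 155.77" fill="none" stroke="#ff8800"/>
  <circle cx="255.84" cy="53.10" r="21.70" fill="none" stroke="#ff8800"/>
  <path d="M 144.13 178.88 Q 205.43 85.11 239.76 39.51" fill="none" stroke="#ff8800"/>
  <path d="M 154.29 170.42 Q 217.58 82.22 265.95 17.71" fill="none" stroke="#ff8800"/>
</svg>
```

G21
G90
G0 X213.71 Y158.35
M4 S500
G1 X182.35 Y137.98 F2009
G1 X134.80 Y115.75
G1 X109.60 Y98.36
M5
G0 X277.54 Y201.03
M4 S500
G1 X266.69 Y219.82 F2009
G1 X244.99 Y219.82
G1 X234.14 Y201.03
G1 X244.99 Y182.24
G1 X266.69 Y182.24
G1 X277.54 Y201.03
M5
G0 X144.13 Y75.25
M4 S500
G1 X182.00 Y132.41 F2009
G1 X213.88 Y178.87
G1 X239.76 Y214.62
M5
G0 X154.29 Y83.71
M4 S500
G1 X194.83 Y139.88 F2009
G1 X232.05 Y190.78
G1 X265.95 Y236.42
M5
G0 X0.00 Y0.00

viewBox `0 0 284.83 254.13` with mm width/height → 1 unit = 1 mm. Flip: y_m = 254.13 − y_svg.

**Shape 1** — `<path>` cubic bezier, stroke `#ff8800` → score (S500, F2009). Control points (SVG): P0=(213.71,95.78), P1=(203.30,113.00), P2=(110.78,143.02), P3=(109.60,155.77); sampled at t=k/3. Machine vertices: (213.71,158.35) → (182.35,137.98) → (134.80,115.75) → (109.60,98.36). Open path.

**Shape 2** — `<circle>` circle, stroke `#ff8800` → score (S500, F2009). Machine vertices: (277.54,201.03) → (266.69,219.82) → (244.99,219.82) → (234.14,201.03) → (244.99,182.24) → (266.69,182.24) → (277.54,201.03). Closed: final G1 returns to the first vertex.

**Shape 3** — `<path>` quadratic bezier, stroke `#ff8800` → score (S500, F2009). Control points (SVG): P0=(144.13,178.88), P1=(205.43,85.11), P2=(239.76,39.51); sampled at t=k/3. Machine vertices: (144.13,75.25) → (182.00,132.41) → (213.88,178.87) → (239.76,214.62). Open path.

**Shape 4** — `<path>` quadratic bezier, stroke `#ff8800` → score (S500, F2009). Control points (SVG): P0=(154.29,170.42), P1=(217.58,82.22), P2=(265.95,17.71); sampled at t=k/3. Machine vertices: (154.29,83.71) → (194.83,139.88) → (232.05,190.78) → (265.95,236.42). Open path.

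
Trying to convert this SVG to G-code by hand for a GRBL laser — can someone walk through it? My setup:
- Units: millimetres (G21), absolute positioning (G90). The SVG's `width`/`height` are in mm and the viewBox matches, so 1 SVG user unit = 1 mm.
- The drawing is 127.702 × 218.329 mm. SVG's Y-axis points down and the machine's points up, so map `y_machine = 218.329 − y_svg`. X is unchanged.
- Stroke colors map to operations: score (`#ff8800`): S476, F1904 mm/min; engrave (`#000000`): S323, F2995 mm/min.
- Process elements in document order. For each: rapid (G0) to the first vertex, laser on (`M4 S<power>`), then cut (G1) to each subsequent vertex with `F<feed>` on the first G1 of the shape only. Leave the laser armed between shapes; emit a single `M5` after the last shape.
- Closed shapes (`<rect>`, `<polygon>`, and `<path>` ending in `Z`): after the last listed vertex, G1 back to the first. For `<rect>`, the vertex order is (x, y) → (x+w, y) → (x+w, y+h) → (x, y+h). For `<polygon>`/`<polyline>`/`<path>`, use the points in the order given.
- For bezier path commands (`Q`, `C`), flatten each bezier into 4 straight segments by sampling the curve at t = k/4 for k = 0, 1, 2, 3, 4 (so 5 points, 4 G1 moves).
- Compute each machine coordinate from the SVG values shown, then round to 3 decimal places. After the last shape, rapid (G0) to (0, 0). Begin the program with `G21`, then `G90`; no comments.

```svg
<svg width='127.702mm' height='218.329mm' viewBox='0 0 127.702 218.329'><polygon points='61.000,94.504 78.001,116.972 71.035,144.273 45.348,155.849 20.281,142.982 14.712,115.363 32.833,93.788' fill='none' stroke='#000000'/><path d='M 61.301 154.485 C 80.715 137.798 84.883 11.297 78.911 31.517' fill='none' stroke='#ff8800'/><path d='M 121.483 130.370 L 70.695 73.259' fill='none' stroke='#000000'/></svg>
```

viewBox `0 0 127.702 218.329` with mm width/height → 1 unit = 1 mm. Flip: y_m = 218.329 − y_svg.

**Shape 1** — `<polygon>` regular polygon, stroke `#000000` → engrave (S323, F2995). Machine vertices: (61.000,123.825) → (78.001,101.357) → (71.035,74.056) → (45.348,62.480) → (20.281,75.347) → (14.712,102.966) → (32.833,124.541) → (61.000,123.825). Closed: final G1 returns to the first vertex.

**Shape 2** — `<path>` cubic bezier, stroke `#ff8800` → score (S476, F1904). Control points (SVG): P0=(61.301,154.485), P1=(80.715,137.798), P2=(84.883,11.297), P3=(78.911,31.517); sampled at t=k/4. Machine vertices: (61.301,63.844) → (73.083,92.941) → (79.626,139.168) → (81.409,178.475) → (78.911,186.812). Open path.

**Shape 3** — `<path>` line segment, stroke `#000000` → engrave (S323, F2995). Machine vertices: (121.483,87.959) → (70.695,145.070). Open path.

G21
G90
G0 X61.000 Y123.825
M4 S323
G1 X78.001 Y101.357 F2995
G1 X71.035 Y74.056
G1 X45.348 Y62.480
G1 X20.281 Y75.347
G1 X14.712 Y102.966
G1 X32.833 Y124.541
G1 X61.000 Y123.825
G0 X61.301 Y63.844
M4 S476
G1 X73.083 Y92.941 F1904
G1 X79.626 Y139.168
G1 X81.409 Y178.475
G1 X78.911 Y186.812
G0 X121.483 Y87.959
M4 S323
G1 X70.695 Y145.070 F2995
M5
G0 X0.000 Y0.000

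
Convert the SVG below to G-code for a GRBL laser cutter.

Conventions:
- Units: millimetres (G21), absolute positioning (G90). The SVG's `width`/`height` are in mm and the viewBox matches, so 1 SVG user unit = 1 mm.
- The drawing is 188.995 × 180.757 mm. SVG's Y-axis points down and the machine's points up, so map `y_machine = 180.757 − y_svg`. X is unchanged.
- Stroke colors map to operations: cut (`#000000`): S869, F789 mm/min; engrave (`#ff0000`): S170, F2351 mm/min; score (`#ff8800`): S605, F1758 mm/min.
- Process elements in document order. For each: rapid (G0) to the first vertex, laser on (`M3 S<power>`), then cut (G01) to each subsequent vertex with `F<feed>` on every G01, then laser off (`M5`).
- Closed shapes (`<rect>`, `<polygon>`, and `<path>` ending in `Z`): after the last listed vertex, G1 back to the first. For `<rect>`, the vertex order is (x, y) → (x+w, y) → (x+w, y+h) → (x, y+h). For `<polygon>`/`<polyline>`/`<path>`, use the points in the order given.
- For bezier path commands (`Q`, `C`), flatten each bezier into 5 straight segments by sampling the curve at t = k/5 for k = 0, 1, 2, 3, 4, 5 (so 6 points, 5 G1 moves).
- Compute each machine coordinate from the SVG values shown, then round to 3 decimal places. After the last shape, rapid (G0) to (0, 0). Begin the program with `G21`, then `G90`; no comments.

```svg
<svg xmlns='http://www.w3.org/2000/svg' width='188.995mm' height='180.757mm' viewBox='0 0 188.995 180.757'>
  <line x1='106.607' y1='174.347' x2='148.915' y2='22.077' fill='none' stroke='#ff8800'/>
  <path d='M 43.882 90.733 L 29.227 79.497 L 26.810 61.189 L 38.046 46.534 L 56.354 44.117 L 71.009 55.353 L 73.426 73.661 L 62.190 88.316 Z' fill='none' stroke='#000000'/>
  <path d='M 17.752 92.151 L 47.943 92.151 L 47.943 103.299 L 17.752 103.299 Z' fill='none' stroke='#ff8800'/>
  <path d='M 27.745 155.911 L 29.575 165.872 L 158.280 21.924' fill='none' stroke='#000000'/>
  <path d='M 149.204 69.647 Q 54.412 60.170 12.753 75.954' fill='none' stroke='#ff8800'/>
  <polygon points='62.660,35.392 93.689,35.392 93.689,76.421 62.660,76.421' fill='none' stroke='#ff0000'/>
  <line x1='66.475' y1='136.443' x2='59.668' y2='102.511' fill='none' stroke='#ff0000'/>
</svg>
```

1 u = 1 mm; y_m = 180.757 − y.

[1] `<line>` line segment, #ff8800→score S605 F1758: (106.607,6.410) → (148.915,158.680)

[2] `<path>` regular polygon, #000000→cut S869 F789: (43.882,90.024) → (29.227,101.260) → (26.810,119.568) → (38.046,134.223) → (56.354,136.640) → (71.009,125.404) → (73.426,107.096) → (62.190,92.441) → (43.882,90.024) (closed)

[3] `<path>` rectangle, #ff8800→score S605 F1758: (17.752,88.606) → (47.943,88.606) → (47.943,77.458) → (17.752,77.458) → (17.752,88.606) (closed)

[4] `<path>` open polyline, #000000→cut S869 F789: (27.745,24.846) → (29.575,14.885) → (158.280,158.833)

[5] `<path>` quadratic bezier, #ff8800→score S605 F1758: (149.204,111.110) → (113.413,113.890) → (81.872,114.650) → (54.581,113.388) → (31.542,110.106) → (12.753,104.803)

[6] `<polygon>` rectangle, #ff0000→engrave S170 F2351: (62.660,145.365) → (93.689,145.365) → (93.689,104.336) → (62.660,104.336) → (62.660,145.365) (closed)

[7] `<line>` line segment, #ff0000→engrave S170 F2351: (66.475,44.314) → (59.668,78.246)

G21
G90
G0 X106.607 Y6.410
M3 S605
G01 X148.915 Y158.680 F1758
M5
G0 X43.882 Y90.024
M3 S869
G01 X29.227 Y101.260 F789
G01 X26.810 Y119.568 F789
G01 X38.046 Y134.223 F789
G01 X56.354 Y136.640 F789
G01 X71.009 Y125.404 F789
G01 X73.426 Y107.096 F789
G01 X62.190 Y92.441 F789
G01 X43.882 Y90.024 F789
M5
G0 X17.752 Y88.606
M3 S605
G01 X47.943 Y88.606 F1758
G01 X47.943 Y77.458 F1758
G01 X17.752 Y77.458 F1758
G01 X17.752 Y88.606 F1758
M5
G0 X27.745 Y24.846
M3 S869
G01 X29.575 Y14.885 F789
G01 X158.280 Y158.833 F789
M5
G0 X149.204 Y111.110
M3 S605
G01 X113.413 Y113.890 F1758
G01 X81.872 Y114.650 F1758
G01 X54.581 Y113.388 F1758
G01 X31.542 Y110.106 F1758
G01 X12.753 Y104.803 F1758
M5
G0 X62.660 Y145.365
M3 S170
G01 X93.689 Y145.365 F2351
G01 X93.689 Y104.336 F2351
G01 X62.660 Y104.336 F2351
G01 X62.660 Y145.365 F2351
M5
G0 X66.475 Y44.314
M3 S170
G01 X59.668 Y78.246 F2351
M5
G0 X0.000 Y0.000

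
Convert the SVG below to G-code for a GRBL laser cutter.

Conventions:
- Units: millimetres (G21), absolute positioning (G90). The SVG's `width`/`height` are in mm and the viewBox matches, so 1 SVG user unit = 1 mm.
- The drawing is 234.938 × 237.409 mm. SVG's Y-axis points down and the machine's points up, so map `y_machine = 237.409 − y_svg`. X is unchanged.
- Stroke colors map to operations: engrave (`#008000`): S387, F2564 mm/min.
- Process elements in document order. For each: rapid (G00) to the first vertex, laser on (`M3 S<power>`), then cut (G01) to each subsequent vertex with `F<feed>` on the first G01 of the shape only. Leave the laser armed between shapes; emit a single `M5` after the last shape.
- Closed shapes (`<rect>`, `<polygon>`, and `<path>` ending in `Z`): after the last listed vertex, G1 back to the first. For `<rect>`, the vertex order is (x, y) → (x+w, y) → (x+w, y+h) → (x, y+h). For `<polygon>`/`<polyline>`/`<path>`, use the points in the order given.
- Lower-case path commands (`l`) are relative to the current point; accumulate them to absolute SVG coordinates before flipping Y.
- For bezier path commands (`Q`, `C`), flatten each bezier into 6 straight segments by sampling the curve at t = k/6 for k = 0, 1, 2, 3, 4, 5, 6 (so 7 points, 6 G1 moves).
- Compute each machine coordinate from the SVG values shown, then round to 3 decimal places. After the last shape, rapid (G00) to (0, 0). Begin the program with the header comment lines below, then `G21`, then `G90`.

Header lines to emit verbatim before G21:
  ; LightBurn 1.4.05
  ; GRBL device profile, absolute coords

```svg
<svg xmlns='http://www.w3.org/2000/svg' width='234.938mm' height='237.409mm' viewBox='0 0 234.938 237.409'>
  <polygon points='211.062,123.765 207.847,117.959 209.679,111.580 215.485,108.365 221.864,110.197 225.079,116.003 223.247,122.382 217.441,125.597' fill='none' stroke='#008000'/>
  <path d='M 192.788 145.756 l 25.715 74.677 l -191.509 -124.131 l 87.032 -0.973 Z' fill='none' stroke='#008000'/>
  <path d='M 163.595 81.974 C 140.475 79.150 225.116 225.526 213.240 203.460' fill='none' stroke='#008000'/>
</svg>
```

viewBox `0 0 234.938 237.409` with mm width/height → 1 unit = 1 mm. Flip: y_m = 237.409 − y_svg.

**Shape 1** — `<polygon>` regular polygon, stroke `#008000` → engrave (S387, F2564). Machine vertices: (211.062,113.644) → (207.847,119.450) → (209.679,125.829) → (215.485,129.044) → (221.864,127.212) → (225.079,121.406) → (223.247,115.027) → (217.441,111.812) → (211.062,113.644). Closed: final G1 returns to the first vertex.

**Shape 2** — `<path>` closed polygon, stroke `#008000` → engrave (S387, F2564). Machine vertices: (192.788,91.653) → (218.503,16.976) → (26.994,141.107) → (114.026,142.080) → (192.788,91.653). Closed: final G1 returns to the first vertex.

**Shape 3** — `<path>` cubic bezier, stroke `#008000` → engrave (S387, F2564). Control points (SVG): P0=(163.595,81.974), P1=(140.475,79.150), P2=(225.116,225.526), P3=(213.240,203.460); sampled at t=k/6. Machine vertices: (163.595,155.435) → (160.069,145.884) → (168.829,120.290) → (184.201,87.476) → (200.510,56.266) → (212.081,35.482) → (213.240,33.949). Open path.

; LightBurn 1.4.05
; GRBL device profile, absolute coords
G21
G90
G00 X211.062 Y113.644
M3 S387
G01 X207.847 Y119.450 F2564
G01 X209.679 Y125.829
G01 X215.485 Y129.044
G01 X221.864 Y127.212
G01 X225.079 Y121.406
G01 X223.247 Y115.027
G01 X217.441 Y111.812
G01 X211.062 Y113.644
G00 X192.788 Y91.653
M3 S387
G01 X218.503 Y16.976 F2564
G01 X26.994 Y141.107
G01 X114.026 Y142.080
G01 X192.788 Y91.653
G00 X163.595 Y155.435
M3 S387
G01 X160.069 Y145.884 F2564
G01 X168.829 Y120.290
G01 X184.201 Y87.476
G01 X200.510 Y56.266
G01 X212.081 Y35.482
G01 X213.240 Y33.949
M5
G00 X0.000 Y0.000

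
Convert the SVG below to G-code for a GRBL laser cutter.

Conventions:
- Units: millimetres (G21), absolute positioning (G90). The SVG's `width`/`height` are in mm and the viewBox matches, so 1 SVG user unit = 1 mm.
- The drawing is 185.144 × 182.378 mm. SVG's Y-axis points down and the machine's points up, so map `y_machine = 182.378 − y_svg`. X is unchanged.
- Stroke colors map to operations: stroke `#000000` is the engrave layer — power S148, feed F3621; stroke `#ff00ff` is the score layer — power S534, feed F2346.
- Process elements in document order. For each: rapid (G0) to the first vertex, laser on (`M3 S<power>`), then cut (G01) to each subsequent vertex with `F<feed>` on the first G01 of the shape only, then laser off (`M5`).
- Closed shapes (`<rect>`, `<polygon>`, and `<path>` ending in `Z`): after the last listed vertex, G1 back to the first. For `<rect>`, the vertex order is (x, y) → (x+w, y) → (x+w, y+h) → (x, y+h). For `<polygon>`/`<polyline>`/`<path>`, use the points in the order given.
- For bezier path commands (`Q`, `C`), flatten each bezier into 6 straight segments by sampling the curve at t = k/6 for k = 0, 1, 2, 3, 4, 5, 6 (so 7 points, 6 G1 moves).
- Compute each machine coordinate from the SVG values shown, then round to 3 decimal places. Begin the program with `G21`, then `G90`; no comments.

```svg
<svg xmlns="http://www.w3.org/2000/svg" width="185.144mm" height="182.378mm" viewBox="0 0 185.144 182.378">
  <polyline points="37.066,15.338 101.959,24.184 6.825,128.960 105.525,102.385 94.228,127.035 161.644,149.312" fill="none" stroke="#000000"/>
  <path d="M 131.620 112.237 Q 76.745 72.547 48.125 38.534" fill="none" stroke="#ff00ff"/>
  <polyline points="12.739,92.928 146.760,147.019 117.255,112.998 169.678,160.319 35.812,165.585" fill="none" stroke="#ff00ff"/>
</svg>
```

Since the viewBox matches the mm dimensions, user units are millimetres directly. The only transform is the Y-flip y_m = 182.378 − y_svg.

Shape 1 is a open polyline drawn with `<polyline>`. Its stroke #000000 means engrave at S148, F3621. After flipping Y the toolpath is (37.066,167.040) → (101.959,158.194) → (6.825,53.418) → (105.525,79.993) → (94.228,55.343) → (161.644,33.066).

Shape 2 is a quadratic bezier drawn with `<path>`. Its stroke #ff00ff means score at S534, F2346. After flipping Y the toolpath is (131.620,70.141) → (114.058,83.213) → (97.954,95.970) → (83.309,108.412) → (70.122,120.538) → (58.394,132.349) → (48.125,143.844).

Shape 3 is a open polyline drawn with `<polyline>`. Its stroke #ff00ff means score at S534, F2346. After flipping Y the toolpath is (12.739,89.450) → (146.760,35.359) → (117.255,69.380) → (169.678,22.059) → (35.812,16.793).

G21
G90
G0 X37.066 Y167.040
M3 S148
G01 X101.959 Y158.194 F3621
G01 X6.825 Y53.418
G01 X105.525 Y79.993
G01 X94.228 Y55.343
G01 X161.644 Y33.066
M5
G0 X131.620 Y70.141
M3 S534
G01 X114.058 Y83.213 F2346
G01 X97.954 Y95.970
G01 X83.309 Y108.412
G01 X70.122 Y120.538
G01 X58.394 Y132.349
G01 X48.125 Y143.844
M5
G0 X12.739 Y89.450
M3 S534
G01 X146.760 Y35.359 F2346
G01 X117.255 Y69.380
G01 X169.678 Y22.059
G01 X35.812 Y16.793
M5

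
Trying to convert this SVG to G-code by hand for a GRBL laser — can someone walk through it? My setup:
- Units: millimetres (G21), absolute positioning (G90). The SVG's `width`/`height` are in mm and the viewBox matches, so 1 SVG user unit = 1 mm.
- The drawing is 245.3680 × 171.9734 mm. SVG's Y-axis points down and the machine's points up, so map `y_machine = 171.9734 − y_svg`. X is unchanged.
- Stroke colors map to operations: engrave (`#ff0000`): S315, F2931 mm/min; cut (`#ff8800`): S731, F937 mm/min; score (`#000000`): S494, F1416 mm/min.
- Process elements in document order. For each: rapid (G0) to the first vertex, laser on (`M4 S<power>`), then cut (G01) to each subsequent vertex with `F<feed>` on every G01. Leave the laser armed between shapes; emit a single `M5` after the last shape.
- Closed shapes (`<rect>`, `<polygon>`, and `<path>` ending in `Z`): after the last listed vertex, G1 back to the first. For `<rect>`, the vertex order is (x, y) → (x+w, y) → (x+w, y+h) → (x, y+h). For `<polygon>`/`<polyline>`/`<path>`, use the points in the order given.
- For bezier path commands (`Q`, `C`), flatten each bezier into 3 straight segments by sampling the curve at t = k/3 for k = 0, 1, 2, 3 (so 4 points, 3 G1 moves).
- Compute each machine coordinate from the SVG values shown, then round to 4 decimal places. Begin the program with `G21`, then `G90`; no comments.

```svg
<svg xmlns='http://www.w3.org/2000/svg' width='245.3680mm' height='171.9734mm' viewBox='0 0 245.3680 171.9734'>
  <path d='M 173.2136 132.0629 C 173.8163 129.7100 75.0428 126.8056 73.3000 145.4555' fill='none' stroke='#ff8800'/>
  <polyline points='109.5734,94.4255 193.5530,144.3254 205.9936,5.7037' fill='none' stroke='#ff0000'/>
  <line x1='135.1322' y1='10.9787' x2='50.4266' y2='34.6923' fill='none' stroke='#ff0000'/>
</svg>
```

G21
G90
G0 X173.2136 Y39.9105
M4 S731
G01 X147.9652 Y41.6285 F937
G01 X100.1120 Y38.8018 F937
G01 X73.3000 Y26.5179 F937
G0 X109.5734 Y77.5479
M4 S315
G01 X193.5530 Y27.6480 F2931
G01 X205.9936 Y166.2697 F2931
G0 X135.1322 Y160.9947
M4 S315
G01 X50.4266 Y137.2811 F2931
M5

Since the viewBox matches the mm dimensions, user units are millimetres directly. The only transform is the Y-flip y_m = 171.9734 − y_svg.

Shape 1 is a cubic bezier drawn with `<path>`. Its stroke #ff8800 means cut at S731, F937. After flipping Y the toolpath is (173.2136,39.9105) → (147.9652,41.6285) → (100.1120,38.8018) → (73.3000,26.5179).

Shape 2 is a open polyline drawn with `<polyline>`. Its stroke #ff0000 means engrave at S315, F2931. After flipping Y the toolpath is (109.5734,77.5479) → (193.5530,27.6480) → (205.9936,166.2697).

Shape 3 is a line segment drawn with `<line>`. Its stroke #ff0000 means engrave at S315, F2931. After flipping Y the toolpath is (135.1322,160.9947) → (50.4266,137.2811).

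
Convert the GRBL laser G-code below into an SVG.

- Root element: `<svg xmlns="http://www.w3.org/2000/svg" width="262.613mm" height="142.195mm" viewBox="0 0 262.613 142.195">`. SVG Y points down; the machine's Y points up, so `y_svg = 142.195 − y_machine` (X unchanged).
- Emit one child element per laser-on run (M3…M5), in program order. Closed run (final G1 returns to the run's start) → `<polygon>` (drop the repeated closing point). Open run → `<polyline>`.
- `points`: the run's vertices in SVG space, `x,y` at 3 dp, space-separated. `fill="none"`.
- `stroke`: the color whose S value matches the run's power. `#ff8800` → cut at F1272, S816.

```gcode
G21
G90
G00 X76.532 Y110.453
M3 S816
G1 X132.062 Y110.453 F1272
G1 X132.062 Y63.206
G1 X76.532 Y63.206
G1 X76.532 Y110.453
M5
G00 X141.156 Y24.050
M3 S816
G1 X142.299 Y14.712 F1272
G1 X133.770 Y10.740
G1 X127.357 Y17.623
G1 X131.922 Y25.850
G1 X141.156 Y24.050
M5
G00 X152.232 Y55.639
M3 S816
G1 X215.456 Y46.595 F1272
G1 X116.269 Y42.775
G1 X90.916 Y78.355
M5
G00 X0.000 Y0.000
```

Each laser-on run becomes one SVG element. Flip Y back into SVG space with y_svg = 142.195 − y_machine. Every run uses S816, so all elements get stroke `#ff8800` (cut).

Run 1: The run returns to its start, so emit a `<polygon>` with points (Y-flipped): 76.532,31.742 132.062,31.742 132.062,78.989 76.532,78.989.

Run 2: The run returns to its start, so emit a `<polygon>` with points (Y-flipped): 141.156,118.145 142.299,127.483 133.770,131.455 127.357,124.572 131.922,116.345.

Run 3: The run is open, so emit a `<polyline>` with points (Y-flipped): 152.232,86.556 215.456,95.600 116.269,99.420 90.916,63.840.

<svg xmlns="http://www.w3.org/2000/svg" width="262.613mm" height="142.195mm" viewBox="0 0 262.613 142.195">
  <polygon points="76.532,31.742 132.062,31.742 132.062,78.989 76.532,78.989" fill="none" stroke="#ff8800"/>
  <polygon points="141.156,118.145 142.299,127.483 133.770,131.455 127.357,124.572 131.922,116.345" fill="none" stroke="#ff8800"/>
  <polyline points="152.232,86.556 215.456,95.600 116.269,99.420 90.916,63.840" fill="none" stroke="#ff8800"/>
</svg>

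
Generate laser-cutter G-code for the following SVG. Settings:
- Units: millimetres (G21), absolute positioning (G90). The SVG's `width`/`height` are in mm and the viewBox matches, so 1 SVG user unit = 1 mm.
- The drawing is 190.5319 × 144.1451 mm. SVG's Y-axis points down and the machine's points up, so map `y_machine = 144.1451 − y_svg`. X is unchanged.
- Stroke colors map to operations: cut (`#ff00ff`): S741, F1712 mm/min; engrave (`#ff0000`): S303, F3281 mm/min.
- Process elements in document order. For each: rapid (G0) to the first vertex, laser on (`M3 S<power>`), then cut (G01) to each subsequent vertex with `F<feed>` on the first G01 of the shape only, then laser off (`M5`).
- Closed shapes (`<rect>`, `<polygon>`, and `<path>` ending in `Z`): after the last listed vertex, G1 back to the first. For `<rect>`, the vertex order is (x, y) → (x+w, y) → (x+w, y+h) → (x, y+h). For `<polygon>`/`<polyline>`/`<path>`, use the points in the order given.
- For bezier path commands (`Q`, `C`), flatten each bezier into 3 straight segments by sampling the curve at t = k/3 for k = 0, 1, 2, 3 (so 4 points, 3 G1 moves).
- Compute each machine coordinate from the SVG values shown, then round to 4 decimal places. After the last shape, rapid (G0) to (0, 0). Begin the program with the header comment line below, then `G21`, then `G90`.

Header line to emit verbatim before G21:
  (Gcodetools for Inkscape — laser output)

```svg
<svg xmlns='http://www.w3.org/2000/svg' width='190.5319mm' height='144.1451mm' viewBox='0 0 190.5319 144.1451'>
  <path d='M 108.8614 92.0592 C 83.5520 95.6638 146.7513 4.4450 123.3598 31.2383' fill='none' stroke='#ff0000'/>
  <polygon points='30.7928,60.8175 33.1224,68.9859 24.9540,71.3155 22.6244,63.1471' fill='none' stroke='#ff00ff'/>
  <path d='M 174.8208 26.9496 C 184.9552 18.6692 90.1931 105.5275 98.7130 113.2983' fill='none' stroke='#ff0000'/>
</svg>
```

1 u = 1 mm; y_m = 144.1451 − y.

[1] `<path>` cubic bezier, #ff0000→engrave S303 F3281: (108.8614,52.0859) → (106.5697,72.2063) → (124.3729,108.2455) → (123.3598,112.9068)

[2] `<polygon>` regular polygon, #ff00ff→cut S741 F1712: (30.7928,83.3276) → (33.1224,75.1592) → (24.9540,72.8296) → (22.6244,80.9980) → (30.7928,83.3276) (closed)

[3] `<path>` cubic bezier, #ff0000→engrave S303 F3281: (174.8208,117.1955) → (157.7000,100.2158) → (116.9101,58.5273) → (98.7130,30.8468)

(Gcodetools for Inkscape — laser output)
G21
G90
G0 X108.8614 Y52.0859
M3 S303
G01 X106.5697 Y72.2063 F3281
G01 X124.3729 Y108.2455
G01 X123.3598 Y112.9068
M5
G0 X30.7928 Y83.3276
M3 S741
G01 X33.1224 Y75.1592 F1712
G01 X24.9540 Y72.8296
G01 X22.6244 Y80.9980
G01 X30.7928 Y83.3276
M5
G0 X174.8208 Y117.1955
M3 S303
G01 X157.7000 Y100.2158 F3281
G01 X116.9101 Y58.5273
G01 X98.7130 Y30.8468
M5
G0 X0.0000 Y0.0000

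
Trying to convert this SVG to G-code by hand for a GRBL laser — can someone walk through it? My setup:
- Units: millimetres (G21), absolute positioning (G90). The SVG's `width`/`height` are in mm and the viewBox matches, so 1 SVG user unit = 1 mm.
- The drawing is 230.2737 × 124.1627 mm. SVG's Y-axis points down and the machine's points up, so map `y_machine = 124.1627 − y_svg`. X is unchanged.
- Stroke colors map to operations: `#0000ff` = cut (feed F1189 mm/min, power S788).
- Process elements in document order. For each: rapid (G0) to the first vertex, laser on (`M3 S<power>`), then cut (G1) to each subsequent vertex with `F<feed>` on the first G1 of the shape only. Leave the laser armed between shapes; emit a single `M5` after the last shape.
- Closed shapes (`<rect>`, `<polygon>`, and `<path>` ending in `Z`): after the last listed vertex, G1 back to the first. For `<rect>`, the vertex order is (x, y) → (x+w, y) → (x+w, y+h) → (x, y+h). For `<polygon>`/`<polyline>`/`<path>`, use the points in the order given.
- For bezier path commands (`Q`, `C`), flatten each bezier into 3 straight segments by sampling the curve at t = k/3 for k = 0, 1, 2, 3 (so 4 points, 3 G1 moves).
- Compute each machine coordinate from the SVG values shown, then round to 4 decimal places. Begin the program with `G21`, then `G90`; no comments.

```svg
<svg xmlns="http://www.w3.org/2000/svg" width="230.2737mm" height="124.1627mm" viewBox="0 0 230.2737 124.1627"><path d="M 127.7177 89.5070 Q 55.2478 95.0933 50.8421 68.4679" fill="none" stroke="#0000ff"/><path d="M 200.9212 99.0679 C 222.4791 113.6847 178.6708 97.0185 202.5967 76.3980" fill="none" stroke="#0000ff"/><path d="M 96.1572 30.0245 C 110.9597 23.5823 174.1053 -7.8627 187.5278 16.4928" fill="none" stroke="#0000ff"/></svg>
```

Since the viewBox matches the mm dimensions, user units are millimetres directly. The only transform is the Y-flip y_m = 124.1627 − y_svg.

Shape 1 is a quadratic bezier drawn with `<path>`. Its stroke #0000ff means cut at S788, F1189. After flipping Y the toolpath is (127.7177,34.6557) → (86.9671,34.5106) → (61.3419,41.5236) → (50.8421,55.6948).

Shape 2 is a cubic bezier drawn with `<path>`. Its stroke #0000ff means cut at S788, F1189. After flipping Y the toolpath is (200.9212,25.0948) → (205.6200,19.8935) → (196.3192,29.4745) → (202.5967,47.7647).

Shape 3 is a cubic bezier drawn with `<path>`. Its stroke #0000ff means cut at S788, F1189. After flipping Y the toolpath is (96.1572,94.1382) → (123.4420,105.9220) → (161.1630,116.4179) → (187.5278,107.6699).

G21
G90
G0 X127.7177 Y34.6557
M3 S788
G1 X86.9671 Y34.5106 F1189
G1 X61.3419 Y41.5236
G1 X50.8421 Y55.6948
G0 X200.9212 Y25.0948
M3 S788
G1 X205.6200 Y19.8935 F1189
G1 X196.3192 Y29.4745
G1 X202.5967 Y47.7647
G0 X96.1572 Y94.1382
M3 S788
G1 X123.4420 Y105.9220 F1189
G1 X161.1630 Y116.4179
G1 X187.5278 Y107.6699
M5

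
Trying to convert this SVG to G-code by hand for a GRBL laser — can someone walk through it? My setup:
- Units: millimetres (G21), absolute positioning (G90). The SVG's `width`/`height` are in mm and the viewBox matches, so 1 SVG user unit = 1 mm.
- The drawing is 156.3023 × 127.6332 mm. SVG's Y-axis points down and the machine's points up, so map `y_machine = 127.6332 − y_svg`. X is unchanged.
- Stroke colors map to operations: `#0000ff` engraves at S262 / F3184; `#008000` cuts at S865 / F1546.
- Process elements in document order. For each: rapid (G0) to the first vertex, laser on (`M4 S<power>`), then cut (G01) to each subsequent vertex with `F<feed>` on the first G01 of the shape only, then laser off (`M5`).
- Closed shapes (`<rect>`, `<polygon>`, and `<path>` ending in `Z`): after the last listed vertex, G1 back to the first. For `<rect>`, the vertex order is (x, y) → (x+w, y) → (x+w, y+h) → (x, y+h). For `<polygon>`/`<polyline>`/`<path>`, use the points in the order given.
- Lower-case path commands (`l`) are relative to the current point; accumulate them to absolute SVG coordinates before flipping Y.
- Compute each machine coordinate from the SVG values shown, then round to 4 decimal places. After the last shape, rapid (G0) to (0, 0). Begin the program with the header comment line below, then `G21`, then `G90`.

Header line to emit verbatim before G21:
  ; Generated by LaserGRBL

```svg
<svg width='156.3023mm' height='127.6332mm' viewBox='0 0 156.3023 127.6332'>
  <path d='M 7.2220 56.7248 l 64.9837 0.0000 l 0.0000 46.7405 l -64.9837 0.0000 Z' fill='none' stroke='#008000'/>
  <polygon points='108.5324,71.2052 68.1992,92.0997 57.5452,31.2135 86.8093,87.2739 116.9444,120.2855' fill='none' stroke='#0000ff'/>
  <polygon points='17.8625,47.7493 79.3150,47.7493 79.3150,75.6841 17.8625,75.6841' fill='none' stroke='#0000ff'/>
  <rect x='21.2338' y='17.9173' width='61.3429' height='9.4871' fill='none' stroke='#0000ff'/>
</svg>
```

; Generated by LaserGRBL
G21
G90
G0 X7.2220 Y70.9084
M4 S865
G01 X72.2057 Y70.9084 F1546
G01 X72.2057 Y24.1679
G01 X7.2220 Y24.1679
G01 X7.2220 Y70.9084
M5
G0 X108.5324 Y56.4280
M4 S262
G01 X68.1992 Y35.5335 F3184
G01 X57.5452 Y96.4197
G01 X86.8093 Y40.3593
G01 X116.9444 Y7.3477
G01 X108.5324 Y56.4280
M5
G0 X17.8625 Y79.8839
M4 S262
G01 X79.3150 Y79.8839 F3184
G01 X79.3150 Y51.9491
G01 X17.8625 Y51.9491
G01 X17.8625 Y79.8839
M5
G0 X21.2338 Y109.7159
M4 S262
G01 X82.5767 Y109.7159 F3184
G01 X82.5767 Y100.2288
G01 X21.2338 Y100.2288
G01 X21.2338 Y109.7159
M5
G0 X0.0000 Y0.0000

viewBox `0 0 156.3023 127.6332` with mm width/height → 1 unit = 1 mm. Flip: y_m = 127.6332 − y_svg.

**Shape 1** — `<path>` rectangle, stroke `#008000` → cut (S865, F1546). Machine vertices: (7.2220,70.9084) → (72.2057,70.9084) → (72.2057,24.1679) → (7.2220,24.1679) → (7.2220,70.9084). Closed: final G1 returns to the first vertex.

**Shape 2** — `<polygon>` closed polygon, stroke `#0000ff` → engrave (S262, F3184). Machine vertices: (108.5324,56.4280) → (68.1992,35.5335) → (57.5452,96.4197) → (86.8093,40.3593) → (116.9444,7.3477) → (108.5324,56.4280). Closed: final G1 returns to the first vertex.

**Shape 3** — `<polygon>` rectangle, stroke `#0000ff` → engrave (S262, F3184). Machine vertices: (17.8625,79.8839) → (79.3150,79.8839) → (79.3150,51.9491) → (17.8625,51.9491) → (17.8625,79.8839). Closed: final G1 returns to the first vertex.

**Shape 4** — `<rect>` rectangle, stroke `#0000ff` → engrave (S262, F3184). Machine vertices: (21.2338,109.7159) → (82.5767,109.7159) → (82.5767,100.2288) → (21.2338,100.2288) → (21.2338,109.7159). Closed: final G1 returns to the first vertex.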